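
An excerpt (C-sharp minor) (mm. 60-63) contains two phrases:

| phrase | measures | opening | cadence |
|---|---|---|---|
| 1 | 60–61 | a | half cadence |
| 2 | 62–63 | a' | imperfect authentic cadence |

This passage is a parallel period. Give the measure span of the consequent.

measures 62–63

The antecedent is the phrase ending with the weaker cadence (half cadence, phrase 1) and the consequent the one ending more conclusively (imperfect authentic cadence, phrase 2); the consequent is bars 62-63.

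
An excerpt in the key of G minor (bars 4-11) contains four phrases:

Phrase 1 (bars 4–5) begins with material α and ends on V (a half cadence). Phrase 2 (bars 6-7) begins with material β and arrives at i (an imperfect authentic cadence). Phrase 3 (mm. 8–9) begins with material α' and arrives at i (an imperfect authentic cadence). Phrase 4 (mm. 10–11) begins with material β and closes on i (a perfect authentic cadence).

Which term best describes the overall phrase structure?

parallel double period

Four phrases in two halves: the first half (mm. 4–7) ends with an imperfect authentic cadence, the second (bars 8-11) with a perfect authentic cadence — a large antecedent–consequent pair, i.e. a double period.
Phrase 3 begins with the same material as phrase 1, making it parallel.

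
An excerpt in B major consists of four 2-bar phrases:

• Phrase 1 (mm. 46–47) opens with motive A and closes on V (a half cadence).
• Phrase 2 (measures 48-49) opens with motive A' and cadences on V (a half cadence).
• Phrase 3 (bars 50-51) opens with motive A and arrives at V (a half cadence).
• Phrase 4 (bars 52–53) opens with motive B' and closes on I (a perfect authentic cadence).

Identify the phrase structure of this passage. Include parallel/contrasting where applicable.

parallel double period

Four phrases in two halves: the first half (mm. 46-49) ends with a half cadence, the second (measures 50-53) with a perfect authentic cadence — a large antecedent–consequent pair, i.e. a double period.
Phrase 3 begins with the same material as phrase 1, making it parallel.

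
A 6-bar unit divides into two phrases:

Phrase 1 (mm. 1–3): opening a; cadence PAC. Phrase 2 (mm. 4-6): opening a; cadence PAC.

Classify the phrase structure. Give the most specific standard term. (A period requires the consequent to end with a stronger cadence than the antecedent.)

Both phrases have the same opening (a) and the same cadence (perfect authentic cadence): the second is a restatement, not a consequent, so this is a repeated phrase rather than a period.

repeated phrase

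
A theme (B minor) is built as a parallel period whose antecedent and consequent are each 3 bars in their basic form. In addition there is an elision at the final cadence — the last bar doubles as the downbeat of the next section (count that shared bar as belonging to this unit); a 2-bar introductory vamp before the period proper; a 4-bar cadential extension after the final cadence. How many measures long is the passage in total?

Basic parallel period: 3 + 3 = 6 bars.
6 (basic form) + 2 (introduction) + 4 (cadential extension) = 12.
The elision shares a bar with the next section but does not change this unit's count.

12 measures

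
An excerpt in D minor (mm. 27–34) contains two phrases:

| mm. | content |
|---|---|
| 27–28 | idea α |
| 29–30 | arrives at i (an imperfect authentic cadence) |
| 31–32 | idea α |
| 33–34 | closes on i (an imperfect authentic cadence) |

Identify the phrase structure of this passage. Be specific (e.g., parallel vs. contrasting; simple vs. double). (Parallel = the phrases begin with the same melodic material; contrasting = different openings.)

repeated phrase

Both phrases have the same opening (α) and the same cadence (imperfect authentic cadence): the second is a restatement, not a consequent, so this is a repeated phrase rather than a period.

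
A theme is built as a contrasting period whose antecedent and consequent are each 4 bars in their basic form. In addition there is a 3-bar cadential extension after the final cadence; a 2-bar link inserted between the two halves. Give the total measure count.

Basic contrasting period: 4 + 4 = 8 bars.
8 (basic form) + 3 (cadential extension) + 2 (link) = 13.

13 measures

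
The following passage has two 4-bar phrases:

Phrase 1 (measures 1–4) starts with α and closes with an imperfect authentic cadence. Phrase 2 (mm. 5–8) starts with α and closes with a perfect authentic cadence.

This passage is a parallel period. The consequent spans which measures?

The antecedent is the phrase ending with the weaker cadence (imperfect authentic cadence, phrase 1) and the consequent the one ending more conclusively (perfect authentic cadence, phrase 2); the consequent is mm. 5–8.

measures 5–8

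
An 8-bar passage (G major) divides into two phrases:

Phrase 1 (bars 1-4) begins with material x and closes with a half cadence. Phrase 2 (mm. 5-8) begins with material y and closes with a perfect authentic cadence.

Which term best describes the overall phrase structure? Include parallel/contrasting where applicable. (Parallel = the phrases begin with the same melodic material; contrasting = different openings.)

contrasting period

Phrase 1 ends with a half cadence (weaker) and phrase 2 with a perfect authentic cadence (stronger): antecedent + consequent = a period.
The two phrases open with different material (x / y), so the period is contrasting.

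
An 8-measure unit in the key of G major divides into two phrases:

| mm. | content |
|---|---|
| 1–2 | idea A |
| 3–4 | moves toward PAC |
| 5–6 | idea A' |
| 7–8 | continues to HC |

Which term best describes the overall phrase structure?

The second phrase closes with a half cadence, which is not stronger than the first phrase's perfect authentic cadence; without a weak→strong cadential pair there is no antecedent–consequent relationship, so this is a phrase group rather than a period.

phrase group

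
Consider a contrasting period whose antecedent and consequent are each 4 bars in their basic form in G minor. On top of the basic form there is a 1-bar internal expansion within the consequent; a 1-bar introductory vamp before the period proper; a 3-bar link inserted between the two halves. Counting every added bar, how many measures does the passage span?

Basic contrasting period: 4 + 4 = 8 bars.
8 (basic form) + 1 (internal expansion) + 1 (introduction) + 3 (link) = 13.

13 measures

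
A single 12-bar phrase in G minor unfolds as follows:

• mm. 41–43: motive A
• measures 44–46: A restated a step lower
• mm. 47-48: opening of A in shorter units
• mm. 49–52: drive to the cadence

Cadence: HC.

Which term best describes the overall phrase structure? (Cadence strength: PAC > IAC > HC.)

Basic idea (mm. 41–43) + its repetition (mm. 44-46) form the presentation; fragmentation and cadence (measures 47-52) form the continuation — the 12-bar whole is a sentence.

sentence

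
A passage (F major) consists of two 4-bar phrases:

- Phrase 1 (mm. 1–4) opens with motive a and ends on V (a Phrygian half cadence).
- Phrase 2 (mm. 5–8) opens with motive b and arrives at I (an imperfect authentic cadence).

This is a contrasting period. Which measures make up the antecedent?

measures 1–4

The phrase ending with the weaker cadence (Phrygian half cadence) is the antecedent; the one ending more conclusively (imperfect authentic cadence) is the consequent. The antecedent is measures 1–4.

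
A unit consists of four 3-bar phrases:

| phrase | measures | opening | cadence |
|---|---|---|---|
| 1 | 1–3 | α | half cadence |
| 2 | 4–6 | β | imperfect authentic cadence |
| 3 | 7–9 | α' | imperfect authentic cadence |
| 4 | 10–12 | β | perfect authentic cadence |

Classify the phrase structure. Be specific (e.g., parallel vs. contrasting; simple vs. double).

parallel double period

Four phrases in two halves: the first half (mm. 1–6) ends with an imperfect authentic cadence, the second (mm. 7–12) with a perfect authentic cadence — a large antecedent–consequent pair, i.e. a double period.
Phrase 3 begins with the same material as phrase 1, making it parallel.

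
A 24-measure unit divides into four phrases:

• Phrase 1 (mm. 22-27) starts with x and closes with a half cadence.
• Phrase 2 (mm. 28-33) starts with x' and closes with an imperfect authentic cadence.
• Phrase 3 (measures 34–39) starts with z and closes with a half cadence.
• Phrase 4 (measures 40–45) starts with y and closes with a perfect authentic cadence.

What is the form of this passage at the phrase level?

contrasting double period

Four phrases in two halves: the first half (measures 22-33) ends with an imperfect authentic cadence, the second (bars 34–45) with a perfect authentic cadence — a large antecedent–consequent pair, i.e. a double period.
Phrase 3 begins with different material from phrase 1, making it contrasting.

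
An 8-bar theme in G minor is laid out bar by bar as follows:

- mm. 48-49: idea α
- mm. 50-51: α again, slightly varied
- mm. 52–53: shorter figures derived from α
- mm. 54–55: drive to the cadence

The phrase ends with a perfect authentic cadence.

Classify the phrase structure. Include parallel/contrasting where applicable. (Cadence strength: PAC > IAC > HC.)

sentence

Basic idea (mm. 48–49) + its repetition (bars 50–51) form the presentation; fragmentation and cadence (measures 52–55) form the continuation — the 8-bar whole is a sentence.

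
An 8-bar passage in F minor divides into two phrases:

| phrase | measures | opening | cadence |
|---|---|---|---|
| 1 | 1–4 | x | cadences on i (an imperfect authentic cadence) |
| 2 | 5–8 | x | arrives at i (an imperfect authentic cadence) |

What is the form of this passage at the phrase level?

Both phrases have the same opening (x) and the same cadence (imperfect authentic cadence): the second is a restatement, not a consequent, so this is a repeated phrase rather than a period.

repeated phrase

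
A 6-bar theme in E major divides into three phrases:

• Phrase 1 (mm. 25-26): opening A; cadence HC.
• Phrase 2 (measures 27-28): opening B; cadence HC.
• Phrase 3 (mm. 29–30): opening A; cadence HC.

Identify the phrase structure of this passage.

phrase group

The final phrase closes with a half cadence, which is not stronger than the preceding half cadence; the 3 phrases lack an overall antecedent–consequent design and so form a phrase group.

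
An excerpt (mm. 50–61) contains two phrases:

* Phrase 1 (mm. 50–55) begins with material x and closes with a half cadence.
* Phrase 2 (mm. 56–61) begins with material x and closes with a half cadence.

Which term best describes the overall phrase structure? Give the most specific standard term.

repeated phrase

Both phrases have the same opening (x) and the same cadence (half cadence): the second is a restatement, not a consequent, so this is a repeated phrase rather than a period.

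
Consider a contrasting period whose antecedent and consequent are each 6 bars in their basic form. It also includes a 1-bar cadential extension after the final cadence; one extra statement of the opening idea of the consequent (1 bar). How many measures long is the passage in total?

Basic contrasting period: 6 + 6 = 12 bars.
12 (basic form) + 1 (cadential extension) + 1 (extra statement) = 14.

14 measures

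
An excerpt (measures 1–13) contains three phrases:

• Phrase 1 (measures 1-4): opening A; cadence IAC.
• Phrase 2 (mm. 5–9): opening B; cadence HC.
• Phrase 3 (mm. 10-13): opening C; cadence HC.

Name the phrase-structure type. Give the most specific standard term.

The final phrase closes with a half cadence, which is not stronger than the preceding half cadence; the 3 phrases lack an overall antecedent–consequent design and so form a phrase group.

phrase group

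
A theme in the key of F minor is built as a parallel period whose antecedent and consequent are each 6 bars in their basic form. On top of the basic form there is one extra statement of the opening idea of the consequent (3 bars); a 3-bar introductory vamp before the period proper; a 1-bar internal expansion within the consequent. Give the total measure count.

Basic parallel period: 6 + 6 = 12 bars.
12 (basic form) + 3 (extra statement) + 3 (introduction) + 1 (internal expansion) = 19.

19 measures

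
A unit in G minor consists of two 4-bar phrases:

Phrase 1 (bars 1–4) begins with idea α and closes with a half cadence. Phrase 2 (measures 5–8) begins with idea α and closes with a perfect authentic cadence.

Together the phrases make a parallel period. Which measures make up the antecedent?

measures 1–4

The phrase ending with the weaker cadence (half cadence) is the antecedent; the one ending more conclusively (perfect authentic cadence) is the consequent. The antecedent is measures 1–4.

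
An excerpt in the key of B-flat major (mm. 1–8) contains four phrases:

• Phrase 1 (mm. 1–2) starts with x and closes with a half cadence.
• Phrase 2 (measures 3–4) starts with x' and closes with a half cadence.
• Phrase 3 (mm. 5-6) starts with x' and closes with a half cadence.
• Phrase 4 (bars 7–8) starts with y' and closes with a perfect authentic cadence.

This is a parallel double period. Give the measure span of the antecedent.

measures 1–4

In a double period the first pair of phrases (ending half cadence) is the large antecedent and the second pair (ending perfect authentic cadence) is the large consequent; the antecedent is measures 1–4.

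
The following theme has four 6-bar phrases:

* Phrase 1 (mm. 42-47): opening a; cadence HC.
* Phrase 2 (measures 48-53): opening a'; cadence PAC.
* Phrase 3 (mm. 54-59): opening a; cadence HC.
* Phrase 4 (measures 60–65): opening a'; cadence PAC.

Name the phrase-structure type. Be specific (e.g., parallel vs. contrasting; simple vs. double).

The cadence pattern HC–PAC–HC–PAC is weak–strong twice, and phrases 3–4 restate phrases 1–2: a period heard twice, not a double period (which would end weakly at phrase 2).

repeated period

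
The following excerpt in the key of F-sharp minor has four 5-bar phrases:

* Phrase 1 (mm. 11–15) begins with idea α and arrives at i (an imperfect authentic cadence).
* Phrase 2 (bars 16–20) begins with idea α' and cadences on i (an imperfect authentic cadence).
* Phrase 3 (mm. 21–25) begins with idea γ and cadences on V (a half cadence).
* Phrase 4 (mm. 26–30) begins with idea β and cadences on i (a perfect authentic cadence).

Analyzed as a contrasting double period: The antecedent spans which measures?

measures 11–20

In a double period the four phrases pair into a large antecedent (phrases 1–2, ending imperfect authentic cadence) and a large consequent (phrases 3–4, ending perfect authentic cadence). The antecedent spans mm. 11–20.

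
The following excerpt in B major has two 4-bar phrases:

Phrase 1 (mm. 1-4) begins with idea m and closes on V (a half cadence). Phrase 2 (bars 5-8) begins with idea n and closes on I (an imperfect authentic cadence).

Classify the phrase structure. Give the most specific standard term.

contrasting period

Phrase 1 ends with a half cadence (weaker) and phrase 2 with an imperfect authentic cadence (stronger): antecedent + consequent = a period.
The two phrases open with different material (m / n), so the period is contrasting.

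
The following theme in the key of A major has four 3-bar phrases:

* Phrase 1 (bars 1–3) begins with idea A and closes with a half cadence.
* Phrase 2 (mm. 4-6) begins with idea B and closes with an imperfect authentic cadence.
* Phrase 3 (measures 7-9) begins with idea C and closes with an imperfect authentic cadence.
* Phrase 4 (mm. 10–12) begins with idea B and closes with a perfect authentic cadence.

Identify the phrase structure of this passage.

Four phrases in two halves: the first half (bars 1–6) ends with an imperfect authentic cadence, the second (mm. 7–12) with a perfect authentic cadence — a large antecedent–consequent pair, i.e. a double period.
Phrase 3 begins with different material from phrase 1, making it contrasting.

contrasting double period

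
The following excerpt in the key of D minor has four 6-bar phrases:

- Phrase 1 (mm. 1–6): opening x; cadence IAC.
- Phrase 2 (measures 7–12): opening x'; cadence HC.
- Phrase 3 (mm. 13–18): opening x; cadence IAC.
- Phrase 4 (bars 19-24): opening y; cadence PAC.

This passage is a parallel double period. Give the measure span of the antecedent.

In a double period the four phrases pair into a large antecedent (phrases 1–2, ending half cadence) and a large consequent (phrases 3–4, ending perfect authentic cadence). The antecedent spans mm. 1–12.

measures 1–12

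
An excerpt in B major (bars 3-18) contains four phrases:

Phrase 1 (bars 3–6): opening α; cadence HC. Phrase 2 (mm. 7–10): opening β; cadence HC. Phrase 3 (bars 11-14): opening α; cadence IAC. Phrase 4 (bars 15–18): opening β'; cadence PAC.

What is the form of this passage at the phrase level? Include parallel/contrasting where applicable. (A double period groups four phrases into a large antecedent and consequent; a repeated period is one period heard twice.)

Four phrases in two halves: the first half (mm. 3-10) ends with a half cadence, the second (bars 11-18) with a perfect authentic cadence — a large antecedent–consequent pair, i.e. a double period.
Phrase 3 begins with the same material as phrase 1, making it parallel.

parallel double period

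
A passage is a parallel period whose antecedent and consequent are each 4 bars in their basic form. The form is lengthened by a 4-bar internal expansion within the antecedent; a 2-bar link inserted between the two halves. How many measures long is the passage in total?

Basic parallel period: 4 + 4 = 8 bars.
8 (basic form) + 4 (internal expansion) + 2 (link) = 14.

14 measures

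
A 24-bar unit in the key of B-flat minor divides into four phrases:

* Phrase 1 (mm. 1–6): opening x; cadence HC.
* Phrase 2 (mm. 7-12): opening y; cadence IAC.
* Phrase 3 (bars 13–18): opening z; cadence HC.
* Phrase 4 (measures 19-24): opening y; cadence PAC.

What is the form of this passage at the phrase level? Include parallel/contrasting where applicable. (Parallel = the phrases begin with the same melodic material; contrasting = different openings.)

Four phrases in two halves: the first half (measures 1-12) ends with an imperfect authentic cadence, the second (mm. 13–24) with a perfect authentic cadence — a large antecedent–consequent pair, i.e. a double period.
Phrase 3 begins with different material from phrase 1, making it contrasting.

contrasting double period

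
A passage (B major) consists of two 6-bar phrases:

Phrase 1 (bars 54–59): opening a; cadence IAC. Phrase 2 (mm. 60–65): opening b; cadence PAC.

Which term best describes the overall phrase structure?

Phrase 1 ends with an imperfect authentic cadence (weaker) and phrase 2 with a perfect authentic cadence (stronger): antecedent + consequent = a period.
The two phrases open with different material (a / b), so the period is contrasting.

contrasting period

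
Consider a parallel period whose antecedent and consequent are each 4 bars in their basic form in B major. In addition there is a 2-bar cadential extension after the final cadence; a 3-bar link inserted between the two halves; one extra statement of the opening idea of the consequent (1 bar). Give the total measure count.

Basic parallel period: 4 + 4 = 8 bars.
8 (basic form) + 2 (cadential extension) + 3 (link) + 1 (extra statement) = 14.

14 measures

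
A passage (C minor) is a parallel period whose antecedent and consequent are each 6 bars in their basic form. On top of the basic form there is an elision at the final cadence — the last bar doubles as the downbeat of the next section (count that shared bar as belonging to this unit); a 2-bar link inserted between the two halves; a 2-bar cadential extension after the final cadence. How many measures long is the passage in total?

Basic parallel period: 6 + 6 = 12 bars.
12 (basic form) + 2 (link) + 2 (cadential extension) = 16.
The elision shares a bar with the next section but does not change this unit's count.

16 measures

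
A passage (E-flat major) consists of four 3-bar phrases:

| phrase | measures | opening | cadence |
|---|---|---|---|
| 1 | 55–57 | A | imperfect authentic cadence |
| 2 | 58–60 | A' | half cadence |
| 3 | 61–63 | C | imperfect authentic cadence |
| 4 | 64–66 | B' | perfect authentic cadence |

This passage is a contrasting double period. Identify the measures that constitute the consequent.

measures 61–66

In a double period the four phrases pair into a large antecedent (phrases 1–2, ending half cadence) and a large consequent (phrases 3–4, ending perfect authentic cadence). The consequent spans bars 61–66.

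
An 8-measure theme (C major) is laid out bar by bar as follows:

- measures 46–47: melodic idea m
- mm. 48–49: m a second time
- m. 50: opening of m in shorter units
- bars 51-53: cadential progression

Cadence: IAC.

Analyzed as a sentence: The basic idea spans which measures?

measures 46–47

The presentation of a sentence is the basic idea (mm. 46–47) plus its repetition (bars 48–49); the basic idea is therefore bars 46-47.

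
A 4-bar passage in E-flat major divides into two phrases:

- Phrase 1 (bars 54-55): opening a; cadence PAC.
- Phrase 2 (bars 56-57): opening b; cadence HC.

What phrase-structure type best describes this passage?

The second phrase closes with a half cadence, which is not stronger than the first phrase's perfect authentic cadence; without a weak→strong cadential pair there is no antecedent–consequent relationship, so this is a phrase group rather than a period.

phrase group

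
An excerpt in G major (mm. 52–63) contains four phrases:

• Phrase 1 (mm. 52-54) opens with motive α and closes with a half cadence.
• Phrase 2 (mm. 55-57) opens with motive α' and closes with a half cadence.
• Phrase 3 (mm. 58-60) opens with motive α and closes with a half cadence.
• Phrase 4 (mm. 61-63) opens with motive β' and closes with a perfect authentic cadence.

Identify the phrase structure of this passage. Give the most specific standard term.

Four phrases in two halves: the first half (bars 52-57) ends with a half cadence, the second (bars 58–63) with a perfect authentic cadence — a large antecedent–consequent pair, i.e. a double period.
Phrase 3 begins with the same material as phrase 1, making it parallel.

parallel double period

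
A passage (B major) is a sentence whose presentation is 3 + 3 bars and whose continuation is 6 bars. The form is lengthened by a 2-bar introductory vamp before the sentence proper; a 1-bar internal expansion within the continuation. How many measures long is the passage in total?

15 measures

Basic sentence: 3 + 3 + 6 = 12 bars.
12 (basic form) + 2 (introduction) + 1 (internal expansion) = 15.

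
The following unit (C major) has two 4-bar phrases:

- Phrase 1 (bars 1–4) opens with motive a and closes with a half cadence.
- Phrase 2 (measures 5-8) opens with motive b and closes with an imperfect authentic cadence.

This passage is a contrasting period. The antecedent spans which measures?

measures 1–4

The antecedent is the phrase ending with the weaker cadence (half cadence, phrase 1) and the consequent the one ending more conclusively (imperfect authentic cadence, phrase 2); the antecedent is bars 1-4.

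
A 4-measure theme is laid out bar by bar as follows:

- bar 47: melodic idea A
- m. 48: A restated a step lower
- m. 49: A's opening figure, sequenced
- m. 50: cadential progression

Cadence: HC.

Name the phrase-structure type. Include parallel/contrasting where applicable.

sentence

Basic idea (bar 47) + its repetition (bar 48) form the presentation; fragmentation and cadence (bars 49–50) form the continuation — the 4-bar whole is a sentence.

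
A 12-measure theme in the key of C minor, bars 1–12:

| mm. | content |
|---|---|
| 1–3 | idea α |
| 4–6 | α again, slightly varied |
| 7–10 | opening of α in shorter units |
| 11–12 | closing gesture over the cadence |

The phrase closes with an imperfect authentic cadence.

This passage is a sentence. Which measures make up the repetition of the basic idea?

The presentation of a sentence is the basic idea (mm. 1–3) plus its repetition (mm. 4–6); the repetition of the basic idea is therefore bars 4–6.

measures 4–6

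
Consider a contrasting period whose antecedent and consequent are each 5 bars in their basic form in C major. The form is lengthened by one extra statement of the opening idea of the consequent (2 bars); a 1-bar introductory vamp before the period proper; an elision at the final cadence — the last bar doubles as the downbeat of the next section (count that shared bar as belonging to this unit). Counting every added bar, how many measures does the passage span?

13 measures

Basic contrasting period: 5 + 5 = 10 bars.
10 (basic form) + 2 (extra statement) + 1 (introduction) = 13.
The elision shares a bar with the next section but does not change this unit's count.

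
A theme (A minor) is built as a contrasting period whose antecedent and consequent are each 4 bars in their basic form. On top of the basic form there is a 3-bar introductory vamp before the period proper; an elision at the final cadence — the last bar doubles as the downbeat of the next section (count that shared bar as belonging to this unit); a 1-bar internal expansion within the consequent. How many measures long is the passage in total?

12 measures

Basic contrasting period: 4 + 4 = 8 bars.
8 (basic form) + 3 (introduction) + 1 (internal expansion) = 12.
The elision shares a bar with the next section but does not change this unit's count.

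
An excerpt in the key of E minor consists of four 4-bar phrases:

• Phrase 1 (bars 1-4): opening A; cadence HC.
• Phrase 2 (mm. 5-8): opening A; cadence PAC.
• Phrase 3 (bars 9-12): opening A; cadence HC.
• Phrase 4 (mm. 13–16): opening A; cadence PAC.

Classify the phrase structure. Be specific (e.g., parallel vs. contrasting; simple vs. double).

The cadence pattern HC–PAC–HC–PAC is weak–strong twice, and phrases 3–4 restate phrases 1–2: a period heard twice, not a double period (which would end weakly at phrase 2).

repeated period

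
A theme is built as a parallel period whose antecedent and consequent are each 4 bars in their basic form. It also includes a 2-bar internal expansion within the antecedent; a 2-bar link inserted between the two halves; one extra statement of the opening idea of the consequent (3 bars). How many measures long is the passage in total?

Basic parallel period: 4 + 4 = 8 bars.
8 (basic form) + 2 (internal expansion) + 2 (link) + 3 (extra statement) = 15.

15 measures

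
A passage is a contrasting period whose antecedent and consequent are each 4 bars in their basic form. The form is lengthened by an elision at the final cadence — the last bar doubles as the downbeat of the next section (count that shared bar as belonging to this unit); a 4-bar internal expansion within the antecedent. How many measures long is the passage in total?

Basic contrasting period: 4 + 4 = 8 bars.
8 (basic form) + 4 (internal expansion) = 12.
The elision shares a bar with the next section but does not change this unit's count.

12 measures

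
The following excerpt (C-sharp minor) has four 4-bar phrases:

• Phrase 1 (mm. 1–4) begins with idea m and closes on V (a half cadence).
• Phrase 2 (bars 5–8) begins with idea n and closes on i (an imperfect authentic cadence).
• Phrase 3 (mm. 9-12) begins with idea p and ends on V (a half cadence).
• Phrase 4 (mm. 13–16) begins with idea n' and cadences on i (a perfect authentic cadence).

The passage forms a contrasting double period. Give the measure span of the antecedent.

measures 1–8

In a double period the first pair of phrases (ending imperfect authentic cadence) is the large antecedent and the second pair (ending perfect authentic cadence) is the large consequent; the antecedent is measures 1–8.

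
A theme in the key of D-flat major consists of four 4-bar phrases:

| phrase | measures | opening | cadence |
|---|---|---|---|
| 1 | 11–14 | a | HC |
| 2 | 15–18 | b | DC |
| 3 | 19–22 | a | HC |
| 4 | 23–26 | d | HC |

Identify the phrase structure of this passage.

phrase group

Phrase 4 ends with a half cadence, no stronger than phrase 2's deceptive cadence, so the four phrases do not form a double period; nor do phrases 3–4 duplicate 1–2, so it is not a repeated period. With no phrase reaching a conclusive cadence, the passage is a phrase group.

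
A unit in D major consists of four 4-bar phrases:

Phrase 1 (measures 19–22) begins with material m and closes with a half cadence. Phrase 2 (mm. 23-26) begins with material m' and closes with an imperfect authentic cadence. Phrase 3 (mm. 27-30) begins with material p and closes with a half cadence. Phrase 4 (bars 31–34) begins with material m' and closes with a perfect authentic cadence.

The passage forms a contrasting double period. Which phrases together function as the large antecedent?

phrases 1 and 2

In a double period the first pair of phrases (ending imperfect authentic cadence) is the large antecedent and the second pair (ending perfect authentic cadence) is the large consequent; the antecedent is phrases 1 and 2.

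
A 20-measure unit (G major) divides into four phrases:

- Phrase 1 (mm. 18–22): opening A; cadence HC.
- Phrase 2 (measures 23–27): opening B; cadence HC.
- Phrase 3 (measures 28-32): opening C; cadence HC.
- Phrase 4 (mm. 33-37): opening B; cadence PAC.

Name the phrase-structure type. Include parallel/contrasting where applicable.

contrasting double period

Four phrases in two halves: the first half (mm. 18-27) ends with a half cadence, the second (bars 28–37) with a perfect authentic cadence — a large antecedent–consequent pair, i.e. a double period.
Phrase 3 begins with different material from phrase 1, making it contrasting.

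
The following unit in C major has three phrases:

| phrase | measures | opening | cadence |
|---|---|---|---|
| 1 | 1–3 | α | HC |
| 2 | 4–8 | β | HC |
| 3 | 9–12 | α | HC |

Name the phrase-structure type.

The final phrase closes with a half cadence, which is not stronger than the preceding half cadence; the 3 phrases lack an overall antecedent–consequent design and so form a phrase group.

phrase group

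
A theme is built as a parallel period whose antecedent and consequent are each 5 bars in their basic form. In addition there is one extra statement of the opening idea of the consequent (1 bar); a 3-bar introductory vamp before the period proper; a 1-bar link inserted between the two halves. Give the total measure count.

Basic parallel period: 5 + 5 = 10 bars.
10 (basic form) + 1 (extra statement) + 3 (introduction) + 1 (link) = 15.

15 measures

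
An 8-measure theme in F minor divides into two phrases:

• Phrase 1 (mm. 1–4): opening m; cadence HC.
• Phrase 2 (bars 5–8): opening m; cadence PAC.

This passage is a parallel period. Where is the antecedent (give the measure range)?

measures 1–4

The antecedent is the phrase ending with the weaker cadence (half cadence, phrase 1) and the consequent the one ending more conclusively (perfect authentic cadence, phrase 2); the antecedent is mm. 1–4.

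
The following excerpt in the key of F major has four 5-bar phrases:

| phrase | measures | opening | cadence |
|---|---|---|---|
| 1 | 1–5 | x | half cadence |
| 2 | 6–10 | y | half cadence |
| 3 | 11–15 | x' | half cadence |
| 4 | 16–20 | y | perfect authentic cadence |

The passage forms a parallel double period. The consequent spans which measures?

In a double period the four phrases pair into a large antecedent (phrases 1–2, ending half cadence) and a large consequent (phrases 3–4, ending perfect authentic cadence). The consequent spans measures 11–20.

measures 11–20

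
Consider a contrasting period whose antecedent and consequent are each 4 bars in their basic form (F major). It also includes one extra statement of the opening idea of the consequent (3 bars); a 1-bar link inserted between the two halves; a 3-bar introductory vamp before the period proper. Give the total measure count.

Basic contrasting period: 4 + 4 = 8 bars.
8 (basic form) + 3 (extra statement) + 1 (link) + 3 (introduction) = 15.

15 measures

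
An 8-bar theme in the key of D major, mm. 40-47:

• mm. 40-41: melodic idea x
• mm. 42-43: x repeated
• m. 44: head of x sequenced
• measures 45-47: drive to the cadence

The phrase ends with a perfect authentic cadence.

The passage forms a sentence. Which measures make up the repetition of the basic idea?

measures 42–43

The presentation of a sentence is the basic idea (bars 40–41) plus its repetition (measures 42–43); the repetition of the basic idea is therefore measures 42–43.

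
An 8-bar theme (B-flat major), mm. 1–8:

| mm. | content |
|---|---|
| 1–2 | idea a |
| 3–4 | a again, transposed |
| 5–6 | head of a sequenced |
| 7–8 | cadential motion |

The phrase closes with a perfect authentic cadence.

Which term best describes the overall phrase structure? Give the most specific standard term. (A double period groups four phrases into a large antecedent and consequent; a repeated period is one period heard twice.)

sentence

Basic idea (bars 1-2) + its repetition (measures 3-4) form the presentation; fragmentation and cadence (mm. 5-8) form the continuation — the 8-bar whole is a sentence.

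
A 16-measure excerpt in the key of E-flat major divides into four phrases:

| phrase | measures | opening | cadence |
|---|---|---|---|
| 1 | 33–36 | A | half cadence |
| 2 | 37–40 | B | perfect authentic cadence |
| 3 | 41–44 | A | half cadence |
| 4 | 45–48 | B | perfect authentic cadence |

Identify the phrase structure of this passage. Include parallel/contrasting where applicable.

repeated period

The cadence pattern HC–PAC–HC–PAC is weak–strong twice, and phrases 3–4 restate phrases 1–2: a period heard twice, not a double period (which would end weakly at phrase 2).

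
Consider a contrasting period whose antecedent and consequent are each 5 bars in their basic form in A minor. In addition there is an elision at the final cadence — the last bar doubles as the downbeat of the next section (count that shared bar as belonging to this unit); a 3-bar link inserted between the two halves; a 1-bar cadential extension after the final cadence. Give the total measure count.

14 measures

Basic contrasting period: 5 + 5 = 10 bars.
10 (basic form) + 3 (link) + 1 (cadential extension) = 14.
The elision shares a bar with the next section but does not change this unit's count.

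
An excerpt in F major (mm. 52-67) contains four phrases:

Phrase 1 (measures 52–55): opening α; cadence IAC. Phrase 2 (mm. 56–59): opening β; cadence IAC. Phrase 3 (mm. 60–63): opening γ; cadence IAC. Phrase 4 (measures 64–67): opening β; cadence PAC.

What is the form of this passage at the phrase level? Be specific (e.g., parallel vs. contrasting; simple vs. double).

contrasting double period

Four phrases in two halves: the first half (bars 52–59) ends with an imperfect authentic cadence, the second (bars 60-67) with a perfect authentic cadence — a large antecedent–consequent pair, i.e. a double period.
Phrase 3 begins with different material from phrase 1, making it contrasting.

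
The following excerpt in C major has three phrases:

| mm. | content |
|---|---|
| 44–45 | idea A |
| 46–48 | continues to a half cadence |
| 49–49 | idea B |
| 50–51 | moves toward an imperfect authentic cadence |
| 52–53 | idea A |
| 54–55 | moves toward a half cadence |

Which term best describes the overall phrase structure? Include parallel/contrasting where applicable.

phrase group

The final phrase closes with a half cadence, which is not stronger than the preceding imperfect authentic cadence; the 3 phrases lack an overall antecedent–consequent design and so form a phrase group.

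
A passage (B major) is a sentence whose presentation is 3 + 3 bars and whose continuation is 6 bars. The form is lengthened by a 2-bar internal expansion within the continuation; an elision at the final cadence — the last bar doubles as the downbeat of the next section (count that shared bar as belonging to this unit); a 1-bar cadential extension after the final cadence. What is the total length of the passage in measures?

Basic sentence: 3 + 3 + 6 = 12 bars.
12 (basic form) + 2 (internal expansion) + 1 (cadential extension) = 15.
The elision shares a bar with the next section but does not change this unit's count.

15 measures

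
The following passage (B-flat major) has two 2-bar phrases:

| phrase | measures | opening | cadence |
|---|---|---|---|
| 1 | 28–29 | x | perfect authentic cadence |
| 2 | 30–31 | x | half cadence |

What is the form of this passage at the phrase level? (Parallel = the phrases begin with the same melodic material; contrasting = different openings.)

The second phrase closes with a half cadence, which is not stronger than the first phrase's perfect authentic cadence; without a weak→strong cadential pair there is no antecedent–consequent relationship, so this is a phrase group rather than a period.

phrase group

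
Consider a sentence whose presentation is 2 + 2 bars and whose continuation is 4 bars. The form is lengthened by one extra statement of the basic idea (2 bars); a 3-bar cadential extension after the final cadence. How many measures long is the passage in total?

13 measures

Basic sentence: 2 + 2 + 4 = 8 bars.
8 (basic form) + 2 (extra statement) + 3 (cadential extension) = 13.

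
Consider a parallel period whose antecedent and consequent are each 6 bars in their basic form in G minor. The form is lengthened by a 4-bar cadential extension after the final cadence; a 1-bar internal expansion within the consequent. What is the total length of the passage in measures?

17 measures

Basic parallel period: 6 + 6 = 12 bars.
12 (basic form) + 4 (cadential extension) + 1 (internal expansion) = 17.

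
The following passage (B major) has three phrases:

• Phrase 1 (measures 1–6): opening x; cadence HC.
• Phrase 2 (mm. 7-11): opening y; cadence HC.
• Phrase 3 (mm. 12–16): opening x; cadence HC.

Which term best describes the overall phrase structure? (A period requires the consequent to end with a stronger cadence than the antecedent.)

The final phrase closes with a half cadence, which is not stronger than the preceding half cadence; the 3 phrases lack an overall antecedent–consequent design and so form a phrase group.

phrase group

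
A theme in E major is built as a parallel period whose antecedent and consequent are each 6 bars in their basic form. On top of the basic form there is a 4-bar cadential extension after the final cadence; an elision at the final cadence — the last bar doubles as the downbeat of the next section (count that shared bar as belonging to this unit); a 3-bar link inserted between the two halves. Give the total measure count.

Basic parallel period: 6 + 6 = 12 bars.
12 (basic form) + 4 (cadential extension) + 3 (link) = 19.
The elision shares a bar with the next section but does not change this unit's count.

19 measures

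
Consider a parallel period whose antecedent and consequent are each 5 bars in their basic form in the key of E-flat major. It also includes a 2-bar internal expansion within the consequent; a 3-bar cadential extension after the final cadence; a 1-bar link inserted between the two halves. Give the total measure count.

16 measures

Basic parallel period: 5 + 5 = 10 bars.
10 (basic form) + 2 (internal expansion) + 3 (cadential extension) + 1 (link) = 16.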